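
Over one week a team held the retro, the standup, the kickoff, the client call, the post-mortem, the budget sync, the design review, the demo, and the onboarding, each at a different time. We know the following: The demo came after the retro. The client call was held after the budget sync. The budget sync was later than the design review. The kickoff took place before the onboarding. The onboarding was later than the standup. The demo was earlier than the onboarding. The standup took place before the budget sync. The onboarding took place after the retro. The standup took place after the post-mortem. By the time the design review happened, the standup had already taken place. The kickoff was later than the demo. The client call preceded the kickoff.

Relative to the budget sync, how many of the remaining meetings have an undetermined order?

Forced before the budget sync: the design review, the post-mortem, and the standup; forced after the budget sync: the client call, the kickoff, and the onboarding.
That leaves the demo and the retro with no forced order relative to the budget sync — 2.

2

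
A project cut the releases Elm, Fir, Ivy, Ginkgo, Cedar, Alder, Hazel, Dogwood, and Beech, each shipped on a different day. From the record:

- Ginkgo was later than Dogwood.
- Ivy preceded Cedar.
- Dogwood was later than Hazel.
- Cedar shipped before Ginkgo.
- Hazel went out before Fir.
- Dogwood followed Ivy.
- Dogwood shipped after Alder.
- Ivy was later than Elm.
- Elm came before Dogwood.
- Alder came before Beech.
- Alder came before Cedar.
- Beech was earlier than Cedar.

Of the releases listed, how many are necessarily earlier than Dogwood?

Directly stated before Dogwood: Alder, Elm, Hazel, and Ivy.
That's Alder, Elm, Hazel, and Ivy — 4 in all.

4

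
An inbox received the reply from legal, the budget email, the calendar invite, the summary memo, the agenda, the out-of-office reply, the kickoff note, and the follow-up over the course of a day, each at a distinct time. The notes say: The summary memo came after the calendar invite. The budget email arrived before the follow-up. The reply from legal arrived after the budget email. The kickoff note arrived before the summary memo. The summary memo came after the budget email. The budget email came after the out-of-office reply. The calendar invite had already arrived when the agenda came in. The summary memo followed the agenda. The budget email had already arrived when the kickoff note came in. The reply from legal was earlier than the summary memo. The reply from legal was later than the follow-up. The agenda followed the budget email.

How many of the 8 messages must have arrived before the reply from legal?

3

Directly stated before the reply from legal: the budget email and the follow-up.
The out-of-office reply reaches the reply from legal via the out-of-office reply → the budget email → the reply from legal.
No chain forces the summary memo (or any of the others) ahead of the reply from legal.
That's the budget email, the follow-up, and the out-of-office reply — 3 in all.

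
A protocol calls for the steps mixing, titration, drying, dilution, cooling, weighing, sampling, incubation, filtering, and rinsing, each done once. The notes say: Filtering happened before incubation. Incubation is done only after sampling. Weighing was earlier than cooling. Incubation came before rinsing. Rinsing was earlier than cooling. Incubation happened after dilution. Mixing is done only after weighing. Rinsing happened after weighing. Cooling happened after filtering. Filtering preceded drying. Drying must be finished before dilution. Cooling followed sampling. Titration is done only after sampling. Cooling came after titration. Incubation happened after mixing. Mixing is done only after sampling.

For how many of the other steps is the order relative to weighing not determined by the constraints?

Forced after weighing: cooling, incubation, mixing, and rinsing.
That leaves dilution, drying, filtering, sampling, and titration with no forced order relative to weighing — 5.

5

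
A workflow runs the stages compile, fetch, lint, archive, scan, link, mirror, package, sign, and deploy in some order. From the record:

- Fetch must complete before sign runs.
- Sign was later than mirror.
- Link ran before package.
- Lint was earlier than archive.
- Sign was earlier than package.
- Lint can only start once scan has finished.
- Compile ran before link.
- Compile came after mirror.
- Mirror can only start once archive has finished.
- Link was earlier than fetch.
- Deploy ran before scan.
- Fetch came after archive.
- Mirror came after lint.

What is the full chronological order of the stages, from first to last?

The constraints fix every adjacent pair, so only one ordering works:
deploy → scan → lint → archive → mirror → compile → link → fetch → sign → package.

deploy, scan, lint, archive, mirror, compile, link, fetch, sign, package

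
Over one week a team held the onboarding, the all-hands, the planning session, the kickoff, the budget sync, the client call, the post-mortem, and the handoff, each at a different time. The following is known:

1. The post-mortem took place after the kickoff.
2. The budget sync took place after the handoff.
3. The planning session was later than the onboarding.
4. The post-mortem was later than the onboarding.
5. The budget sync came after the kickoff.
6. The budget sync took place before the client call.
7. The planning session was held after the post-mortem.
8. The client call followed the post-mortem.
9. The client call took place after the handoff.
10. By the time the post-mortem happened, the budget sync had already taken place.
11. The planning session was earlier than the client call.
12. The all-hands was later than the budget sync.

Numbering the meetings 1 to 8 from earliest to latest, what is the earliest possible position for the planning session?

6

The budget sync, the handoff, the kickoff, the onboarding, and the post-mortem must all come before the planning session — 5 forced predecessors.
Nothing else is forced ahead of the planning session, so its earliest slot is position 5 + 1 = 6.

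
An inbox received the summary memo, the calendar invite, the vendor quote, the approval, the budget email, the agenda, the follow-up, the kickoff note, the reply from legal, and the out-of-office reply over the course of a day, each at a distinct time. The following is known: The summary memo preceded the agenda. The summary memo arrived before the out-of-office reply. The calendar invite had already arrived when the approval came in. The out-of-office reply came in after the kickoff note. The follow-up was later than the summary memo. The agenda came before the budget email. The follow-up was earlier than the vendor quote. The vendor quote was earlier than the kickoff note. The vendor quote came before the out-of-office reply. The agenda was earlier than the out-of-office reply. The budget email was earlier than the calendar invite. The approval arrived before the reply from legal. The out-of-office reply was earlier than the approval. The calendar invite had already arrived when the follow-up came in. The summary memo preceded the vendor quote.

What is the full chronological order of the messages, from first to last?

The constraints fix every adjacent pair, so only one ordering works:
the summary memo → the agenda → the budget email → the calendar invite → the follow-up → the vendor quote → the kickoff note → the out-of-office reply → the approval → the reply from legal.

the summary memo, the agenda, the budget email, the calendar invite, the follow-up, the vendor quote, the kickoff note, the out-of-office reply, the approval, the reply from legal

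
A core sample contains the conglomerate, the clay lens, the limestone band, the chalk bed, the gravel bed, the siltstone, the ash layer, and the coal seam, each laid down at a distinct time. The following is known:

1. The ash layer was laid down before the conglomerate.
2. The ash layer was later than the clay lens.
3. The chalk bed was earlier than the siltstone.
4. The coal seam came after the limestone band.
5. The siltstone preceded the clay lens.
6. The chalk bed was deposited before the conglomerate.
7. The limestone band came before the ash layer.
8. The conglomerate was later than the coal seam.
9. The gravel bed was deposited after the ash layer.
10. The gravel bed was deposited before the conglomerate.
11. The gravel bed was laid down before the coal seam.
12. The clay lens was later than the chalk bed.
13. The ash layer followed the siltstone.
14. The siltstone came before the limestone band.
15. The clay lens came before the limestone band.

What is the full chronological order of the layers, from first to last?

the chalk bed, the siltstone, the clay lens, the limestone band, the ash layer, the gravel bed, the coal seam, the conglomerate

The constraints fix every adjacent pair, so only one ordering works:
the chalk bed → the siltstone → the clay lens → the limestone band → the ash layer → the gravel bed → the coal seam → the conglomerate.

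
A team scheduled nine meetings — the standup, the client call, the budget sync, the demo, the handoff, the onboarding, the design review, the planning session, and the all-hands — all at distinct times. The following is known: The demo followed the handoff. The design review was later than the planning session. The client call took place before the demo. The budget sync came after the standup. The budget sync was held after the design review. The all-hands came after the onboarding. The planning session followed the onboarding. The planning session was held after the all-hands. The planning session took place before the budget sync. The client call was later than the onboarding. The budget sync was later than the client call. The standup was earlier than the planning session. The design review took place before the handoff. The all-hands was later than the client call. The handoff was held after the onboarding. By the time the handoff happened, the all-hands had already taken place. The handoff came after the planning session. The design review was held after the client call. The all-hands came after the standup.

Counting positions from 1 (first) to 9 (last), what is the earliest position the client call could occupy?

2

The onboarding must come before the client call — 1 forced predecessor.
Nothing else is forced ahead of the client call, so its earliest slot is position 1 + 1 = 2.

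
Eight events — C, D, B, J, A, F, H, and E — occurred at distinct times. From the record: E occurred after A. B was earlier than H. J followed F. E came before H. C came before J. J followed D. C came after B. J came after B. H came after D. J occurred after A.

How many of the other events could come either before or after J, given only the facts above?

Forced before J: A, B, C, D, and F.
That leaves E and H with no forced order relative to J — 2.

2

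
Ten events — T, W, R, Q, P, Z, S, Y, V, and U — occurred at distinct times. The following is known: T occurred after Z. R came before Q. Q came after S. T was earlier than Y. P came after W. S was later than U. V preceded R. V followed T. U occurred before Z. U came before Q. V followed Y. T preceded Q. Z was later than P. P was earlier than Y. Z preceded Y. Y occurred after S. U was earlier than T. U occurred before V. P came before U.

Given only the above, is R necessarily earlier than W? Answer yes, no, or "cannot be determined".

Tracing the constraints gives W → P → Y → V → R, so W must come before R.
That means R cannot be before W.

no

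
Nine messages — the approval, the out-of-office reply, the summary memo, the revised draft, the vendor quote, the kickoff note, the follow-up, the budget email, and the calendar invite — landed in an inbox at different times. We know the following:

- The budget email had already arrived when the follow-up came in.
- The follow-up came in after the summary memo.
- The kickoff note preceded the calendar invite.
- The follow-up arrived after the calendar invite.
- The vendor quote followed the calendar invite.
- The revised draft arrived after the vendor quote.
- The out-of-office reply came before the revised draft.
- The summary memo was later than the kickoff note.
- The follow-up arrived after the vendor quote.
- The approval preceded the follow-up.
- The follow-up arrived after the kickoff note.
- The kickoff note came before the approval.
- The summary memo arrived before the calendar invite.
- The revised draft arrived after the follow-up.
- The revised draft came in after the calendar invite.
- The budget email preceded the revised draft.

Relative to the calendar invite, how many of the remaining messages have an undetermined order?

3

Forced before the calendar invite: the kickoff note and the summary memo; forced after the calendar invite: the follow-up, the revised draft, and the vendor quote.
That leaves the approval, the budget email, and the out-of-office reply with no forced order relative to the calendar invite — 3.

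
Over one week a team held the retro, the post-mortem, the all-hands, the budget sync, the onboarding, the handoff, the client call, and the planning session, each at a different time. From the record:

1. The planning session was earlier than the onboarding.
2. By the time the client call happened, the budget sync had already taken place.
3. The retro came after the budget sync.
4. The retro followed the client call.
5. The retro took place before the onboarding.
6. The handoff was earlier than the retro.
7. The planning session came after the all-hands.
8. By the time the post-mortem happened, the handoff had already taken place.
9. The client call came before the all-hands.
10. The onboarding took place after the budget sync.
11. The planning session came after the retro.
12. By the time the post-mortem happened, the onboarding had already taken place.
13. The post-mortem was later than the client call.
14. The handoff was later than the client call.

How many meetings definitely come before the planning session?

5

Directly stated before the planning session: the all-hands and the retro.
The budget sync reaches the planning session via the budget sync → the retro → the planning session.
The client call reaches the planning session via the client call → the all-hands → the planning session.
The handoff reaches the planning session via the handoff → the retro → the planning session.
No chain forces the post-mortem (or any of the others) ahead of the planning session.
That's the all-hands, the budget sync, the client call, the handoff, and the retro — 5 in all.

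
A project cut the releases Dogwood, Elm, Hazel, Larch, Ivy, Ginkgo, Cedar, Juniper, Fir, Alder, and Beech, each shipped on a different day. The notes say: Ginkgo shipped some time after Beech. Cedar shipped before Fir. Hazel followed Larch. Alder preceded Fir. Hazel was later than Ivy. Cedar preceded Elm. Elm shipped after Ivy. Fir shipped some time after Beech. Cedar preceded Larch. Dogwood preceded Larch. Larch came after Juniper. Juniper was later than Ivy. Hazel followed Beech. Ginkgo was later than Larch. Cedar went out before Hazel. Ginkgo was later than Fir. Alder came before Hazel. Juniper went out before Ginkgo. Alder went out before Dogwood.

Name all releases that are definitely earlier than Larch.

Directly stated before Larch: Cedar, Dogwood, and Juniper.
Alder reaches Larch via Alder → Dogwood → Larch.
Ivy reaches Larch via Ivy → Juniper → Larch.
No chain forces Beech (or any of the others) ahead of Larch.

Alder, Cedar, Dogwood, Ivy, Juniper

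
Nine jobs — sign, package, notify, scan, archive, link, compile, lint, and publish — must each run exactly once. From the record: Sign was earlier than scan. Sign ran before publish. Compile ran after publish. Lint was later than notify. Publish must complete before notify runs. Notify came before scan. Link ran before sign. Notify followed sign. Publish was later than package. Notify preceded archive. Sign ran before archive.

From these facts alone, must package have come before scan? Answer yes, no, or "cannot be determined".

Chain the constraints: package → publish → notify → scan. Each link is directly stated, so package comes before scan.

yes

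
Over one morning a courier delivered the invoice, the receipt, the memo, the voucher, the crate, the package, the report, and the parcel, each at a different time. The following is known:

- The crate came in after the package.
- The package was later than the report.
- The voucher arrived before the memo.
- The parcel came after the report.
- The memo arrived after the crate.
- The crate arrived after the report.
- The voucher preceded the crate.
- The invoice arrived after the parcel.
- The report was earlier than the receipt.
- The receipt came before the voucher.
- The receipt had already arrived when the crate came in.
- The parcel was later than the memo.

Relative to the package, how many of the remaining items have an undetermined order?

2

Forced before the package: the report; forced after the package: the crate, the invoice, the memo, and the parcel.
That leaves the receipt and the voucher with no forced order relative to the package — 2.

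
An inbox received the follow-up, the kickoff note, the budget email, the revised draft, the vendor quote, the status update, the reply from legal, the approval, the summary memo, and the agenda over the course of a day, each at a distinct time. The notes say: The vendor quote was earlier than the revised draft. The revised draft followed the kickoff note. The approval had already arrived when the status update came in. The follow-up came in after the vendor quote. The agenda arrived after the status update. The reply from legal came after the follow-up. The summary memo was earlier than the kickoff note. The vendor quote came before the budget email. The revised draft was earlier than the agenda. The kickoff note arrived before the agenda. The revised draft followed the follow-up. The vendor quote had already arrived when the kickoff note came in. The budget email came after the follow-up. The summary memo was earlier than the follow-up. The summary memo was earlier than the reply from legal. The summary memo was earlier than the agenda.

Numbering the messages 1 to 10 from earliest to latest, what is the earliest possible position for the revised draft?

5

The follow-up, the kickoff note, the summary memo, and the vendor quote must all come before the revised draft — 4 forced predecessors.
Nothing else is forced ahead of the revised draft, so its earliest slot is position 4 + 1 = 5.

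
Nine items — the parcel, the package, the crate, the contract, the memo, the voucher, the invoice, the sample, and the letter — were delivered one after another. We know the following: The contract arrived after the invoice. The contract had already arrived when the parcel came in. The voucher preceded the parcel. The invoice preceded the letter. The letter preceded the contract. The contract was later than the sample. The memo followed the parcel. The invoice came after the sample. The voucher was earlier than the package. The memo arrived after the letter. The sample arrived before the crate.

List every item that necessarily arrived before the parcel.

Directly stated before the parcel: the contract and the voucher.
The invoice reaches the parcel via the invoice → the contract → the parcel.
The letter reaches the parcel via the letter → the contract → the parcel.
The sample reaches the parcel via the sample → the contract → the parcel.

the contract, the invoice, the letter, the sample, the voucher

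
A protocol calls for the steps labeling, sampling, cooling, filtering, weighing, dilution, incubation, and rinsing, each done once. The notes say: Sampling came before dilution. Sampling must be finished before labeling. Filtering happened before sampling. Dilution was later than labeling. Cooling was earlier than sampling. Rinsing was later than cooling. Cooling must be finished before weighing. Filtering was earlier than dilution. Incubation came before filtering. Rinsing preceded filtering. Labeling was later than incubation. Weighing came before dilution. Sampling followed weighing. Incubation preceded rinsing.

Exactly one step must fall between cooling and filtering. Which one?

Tracing the constraints gives cooling → rinsing → filtering, so rinsing sits after cooling and before filtering.
No other step is forced both after cooling and before filtering.

rinsing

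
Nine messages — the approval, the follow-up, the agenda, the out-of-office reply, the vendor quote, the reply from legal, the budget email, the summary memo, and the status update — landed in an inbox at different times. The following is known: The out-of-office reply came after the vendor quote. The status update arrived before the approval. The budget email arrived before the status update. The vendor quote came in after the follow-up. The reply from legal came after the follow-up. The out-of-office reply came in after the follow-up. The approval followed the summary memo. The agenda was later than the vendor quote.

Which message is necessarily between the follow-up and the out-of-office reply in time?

Tracing the constraints gives the follow-up → the vendor quote → the out-of-office reply, so the vendor quote sits after the follow-up and before the out-of-office reply.
No other message is forced both after the follow-up and before the out-of-office reply.

the vendor quote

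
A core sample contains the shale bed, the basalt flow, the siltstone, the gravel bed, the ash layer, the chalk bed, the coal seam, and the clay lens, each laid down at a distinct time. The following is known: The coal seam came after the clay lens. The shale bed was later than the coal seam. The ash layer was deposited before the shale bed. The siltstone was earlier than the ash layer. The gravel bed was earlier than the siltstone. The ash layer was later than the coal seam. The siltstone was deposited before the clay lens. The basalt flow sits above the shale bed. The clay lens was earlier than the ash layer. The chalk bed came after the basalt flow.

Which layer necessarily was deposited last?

the chalk bed

Every other layer has a chain of constraints placing it before the chalk bed, so the chalk bed is last.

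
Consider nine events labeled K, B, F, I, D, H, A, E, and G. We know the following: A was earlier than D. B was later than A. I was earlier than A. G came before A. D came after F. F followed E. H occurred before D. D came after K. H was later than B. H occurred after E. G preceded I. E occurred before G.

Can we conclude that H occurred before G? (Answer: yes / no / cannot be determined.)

no

Tracing the constraints gives G → A → B → H, so G must come before H.
That means H cannot be before G.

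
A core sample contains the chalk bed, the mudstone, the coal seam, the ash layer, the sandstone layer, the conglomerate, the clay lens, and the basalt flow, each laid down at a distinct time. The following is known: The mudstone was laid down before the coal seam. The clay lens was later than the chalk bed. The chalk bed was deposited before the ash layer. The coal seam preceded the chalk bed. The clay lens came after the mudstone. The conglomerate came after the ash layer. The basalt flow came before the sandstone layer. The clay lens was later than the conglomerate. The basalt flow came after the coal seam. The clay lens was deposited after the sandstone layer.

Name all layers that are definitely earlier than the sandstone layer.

the basalt flow, the coal seam, the mudstone

Directly stated before the sandstone layer: the basalt flow.
The coal seam reaches the sandstone layer via the coal seam → the basalt flow → the sandstone layer.
The mudstone reaches the sandstone layer via the mudstone → the coal seam → the basalt flow → the sandstone layer.
No chain forces the chalk bed (or any of the others) ahead of the sandstone layer.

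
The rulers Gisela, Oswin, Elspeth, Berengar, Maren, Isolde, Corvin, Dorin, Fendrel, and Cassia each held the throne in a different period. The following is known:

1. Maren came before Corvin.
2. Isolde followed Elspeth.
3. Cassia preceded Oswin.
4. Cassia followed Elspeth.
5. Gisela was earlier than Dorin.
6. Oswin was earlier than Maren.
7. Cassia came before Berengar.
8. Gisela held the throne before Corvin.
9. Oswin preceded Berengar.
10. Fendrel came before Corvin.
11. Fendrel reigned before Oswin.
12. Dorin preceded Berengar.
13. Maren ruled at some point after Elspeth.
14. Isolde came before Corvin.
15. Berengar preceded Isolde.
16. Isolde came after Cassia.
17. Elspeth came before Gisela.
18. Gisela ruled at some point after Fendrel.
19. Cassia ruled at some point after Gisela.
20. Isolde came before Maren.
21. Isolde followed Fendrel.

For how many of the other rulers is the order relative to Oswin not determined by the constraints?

Forced before Oswin: Cassia, Elspeth, Fendrel, and Gisela; forced after Oswin: Berengar, Corvin, Isolde, and Maren.
That leaves Dorin with no forced order relative to Oswin — 1.

1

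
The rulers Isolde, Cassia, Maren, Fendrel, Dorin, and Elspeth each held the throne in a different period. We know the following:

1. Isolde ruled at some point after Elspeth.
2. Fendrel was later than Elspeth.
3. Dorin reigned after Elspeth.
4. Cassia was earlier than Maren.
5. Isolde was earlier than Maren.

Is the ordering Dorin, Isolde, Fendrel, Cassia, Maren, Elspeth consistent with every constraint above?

The constraints require Elspeth before Dorin, but in the proposed sequence Dorin appears ahead of Elspeth. That one violation is enough.

no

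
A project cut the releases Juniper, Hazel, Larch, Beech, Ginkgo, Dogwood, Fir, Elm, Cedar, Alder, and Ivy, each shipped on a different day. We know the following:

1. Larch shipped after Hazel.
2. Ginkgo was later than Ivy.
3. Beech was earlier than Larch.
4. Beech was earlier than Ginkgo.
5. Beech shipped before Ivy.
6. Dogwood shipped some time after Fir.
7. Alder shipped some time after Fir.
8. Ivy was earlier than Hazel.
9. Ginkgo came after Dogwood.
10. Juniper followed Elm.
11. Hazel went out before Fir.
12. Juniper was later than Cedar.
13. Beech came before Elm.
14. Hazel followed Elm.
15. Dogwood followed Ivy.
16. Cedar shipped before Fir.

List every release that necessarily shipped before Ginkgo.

Directly stated before Ginkgo: Beech, Dogwood, and Ivy.
Cedar reaches Ginkgo via Cedar → Fir → Dogwood → Ginkgo.
Elm reaches Ginkgo via Elm → Hazel → Fir → Dogwood → Ginkgo.
Fir reaches Ginkgo via Fir → Dogwood → Ginkgo.
Likewise Hazel reaches Ginkgo by chaining the stated constraints.

Beech, Cedar, Dogwood, Elm, Fir, Hazel, Ivy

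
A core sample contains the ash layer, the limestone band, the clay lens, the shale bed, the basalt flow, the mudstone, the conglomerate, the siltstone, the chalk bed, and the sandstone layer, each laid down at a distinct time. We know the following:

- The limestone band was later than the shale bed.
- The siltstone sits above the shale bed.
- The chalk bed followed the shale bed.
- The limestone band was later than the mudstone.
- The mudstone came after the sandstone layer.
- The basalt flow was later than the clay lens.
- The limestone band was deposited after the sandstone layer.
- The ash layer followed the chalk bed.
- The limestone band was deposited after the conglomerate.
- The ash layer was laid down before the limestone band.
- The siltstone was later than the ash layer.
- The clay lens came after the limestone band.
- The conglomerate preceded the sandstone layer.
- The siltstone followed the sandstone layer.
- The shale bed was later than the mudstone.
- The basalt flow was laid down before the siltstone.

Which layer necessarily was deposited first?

The conglomerate has a chain of constraints placing it before every other layer, so the conglomerate must be first.

the conglomerate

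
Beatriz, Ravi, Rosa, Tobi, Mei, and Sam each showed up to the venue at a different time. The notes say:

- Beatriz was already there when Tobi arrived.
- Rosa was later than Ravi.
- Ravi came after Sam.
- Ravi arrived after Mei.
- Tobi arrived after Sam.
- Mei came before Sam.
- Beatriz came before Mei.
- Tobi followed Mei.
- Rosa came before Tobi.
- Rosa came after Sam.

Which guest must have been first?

Beatriz has a chain of constraints placing them before every other guest, so Beatriz must be first.

Beatriz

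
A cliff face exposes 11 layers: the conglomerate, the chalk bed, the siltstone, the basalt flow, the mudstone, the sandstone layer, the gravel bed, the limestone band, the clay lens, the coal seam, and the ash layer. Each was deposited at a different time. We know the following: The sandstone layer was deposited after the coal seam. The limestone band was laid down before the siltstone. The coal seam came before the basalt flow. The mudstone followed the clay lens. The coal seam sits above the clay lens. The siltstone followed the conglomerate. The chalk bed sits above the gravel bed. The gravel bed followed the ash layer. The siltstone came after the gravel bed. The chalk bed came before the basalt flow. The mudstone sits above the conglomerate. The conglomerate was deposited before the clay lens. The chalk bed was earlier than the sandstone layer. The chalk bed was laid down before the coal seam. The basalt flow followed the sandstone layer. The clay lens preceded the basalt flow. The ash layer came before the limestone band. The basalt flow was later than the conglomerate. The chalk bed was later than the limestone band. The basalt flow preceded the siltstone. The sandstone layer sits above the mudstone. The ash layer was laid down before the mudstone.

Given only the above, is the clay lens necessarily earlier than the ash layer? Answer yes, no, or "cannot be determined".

No chain of stated constraints runs from the clay lens to the ash layer, and none runs from the ash layer to the clay lens either.
So the relative order of the clay lens and the ash layer is not fixed by the given facts.

cannot be determined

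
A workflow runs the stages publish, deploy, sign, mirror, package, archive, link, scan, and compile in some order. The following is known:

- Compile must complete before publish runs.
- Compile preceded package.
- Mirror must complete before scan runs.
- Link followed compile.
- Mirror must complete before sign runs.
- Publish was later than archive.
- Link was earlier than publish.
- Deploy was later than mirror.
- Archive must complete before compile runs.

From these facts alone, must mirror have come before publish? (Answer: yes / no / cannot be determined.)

No chain of stated constraints runs from mirror to publish, and none runs from publish to mirror either.
So the relative order of mirror and publish is not fixed by the given facts.

cannot be determined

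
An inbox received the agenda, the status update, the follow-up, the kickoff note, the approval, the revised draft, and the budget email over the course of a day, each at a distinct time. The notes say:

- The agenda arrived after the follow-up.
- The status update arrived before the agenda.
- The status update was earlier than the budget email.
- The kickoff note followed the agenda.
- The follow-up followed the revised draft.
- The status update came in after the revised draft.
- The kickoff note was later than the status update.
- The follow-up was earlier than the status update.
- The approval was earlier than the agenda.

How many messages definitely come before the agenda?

Directly stated before the agenda: the approval, the follow-up, and the status update.
The revised draft reaches the agenda via the revised draft → the status update → the agenda.
That's the approval, the follow-up, the revised draft, and the status update — 4 in all.

4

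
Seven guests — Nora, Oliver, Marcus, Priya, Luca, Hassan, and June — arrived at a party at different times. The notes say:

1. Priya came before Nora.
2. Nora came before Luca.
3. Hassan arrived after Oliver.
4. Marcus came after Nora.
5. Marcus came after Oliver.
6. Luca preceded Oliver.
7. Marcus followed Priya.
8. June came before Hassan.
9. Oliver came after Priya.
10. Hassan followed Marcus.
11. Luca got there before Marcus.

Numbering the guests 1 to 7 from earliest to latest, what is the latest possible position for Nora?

Nora must come before Hassan, Luca, Marcus, and Oliver — 4 guests forced after them.
Everything else can be placed before Nora in some valid order, so Nora can sit as late as position 7 − 4 = 3.

3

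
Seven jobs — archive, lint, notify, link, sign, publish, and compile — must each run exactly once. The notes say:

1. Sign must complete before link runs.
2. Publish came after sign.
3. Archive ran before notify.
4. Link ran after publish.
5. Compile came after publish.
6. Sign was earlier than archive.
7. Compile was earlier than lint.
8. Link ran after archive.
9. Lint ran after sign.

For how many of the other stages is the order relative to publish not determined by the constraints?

Forced before publish: sign; forced after publish: compile, link, and lint.
That leaves archive and notify with no forced order relative to publish — 2.

2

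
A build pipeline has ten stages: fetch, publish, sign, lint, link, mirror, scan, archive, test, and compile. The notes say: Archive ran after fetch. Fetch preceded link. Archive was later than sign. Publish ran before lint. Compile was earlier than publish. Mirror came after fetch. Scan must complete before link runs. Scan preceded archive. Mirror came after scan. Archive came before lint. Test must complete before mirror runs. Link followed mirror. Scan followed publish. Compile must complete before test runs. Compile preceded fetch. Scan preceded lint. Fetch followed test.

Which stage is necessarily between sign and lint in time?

archive

Tracing the constraints gives sign → archive → lint, so archive sits after sign and before lint.
No other stage is forced both after sign and before lint.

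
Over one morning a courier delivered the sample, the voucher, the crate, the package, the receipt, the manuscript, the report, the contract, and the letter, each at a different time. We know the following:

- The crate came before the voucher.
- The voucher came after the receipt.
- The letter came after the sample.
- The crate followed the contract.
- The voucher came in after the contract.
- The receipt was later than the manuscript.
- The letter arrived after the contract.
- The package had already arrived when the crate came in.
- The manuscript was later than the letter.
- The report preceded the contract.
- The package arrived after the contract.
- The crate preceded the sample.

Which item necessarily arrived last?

the voucher

Every other item has a chain of constraints placing it before the voucher, so the voucher is last.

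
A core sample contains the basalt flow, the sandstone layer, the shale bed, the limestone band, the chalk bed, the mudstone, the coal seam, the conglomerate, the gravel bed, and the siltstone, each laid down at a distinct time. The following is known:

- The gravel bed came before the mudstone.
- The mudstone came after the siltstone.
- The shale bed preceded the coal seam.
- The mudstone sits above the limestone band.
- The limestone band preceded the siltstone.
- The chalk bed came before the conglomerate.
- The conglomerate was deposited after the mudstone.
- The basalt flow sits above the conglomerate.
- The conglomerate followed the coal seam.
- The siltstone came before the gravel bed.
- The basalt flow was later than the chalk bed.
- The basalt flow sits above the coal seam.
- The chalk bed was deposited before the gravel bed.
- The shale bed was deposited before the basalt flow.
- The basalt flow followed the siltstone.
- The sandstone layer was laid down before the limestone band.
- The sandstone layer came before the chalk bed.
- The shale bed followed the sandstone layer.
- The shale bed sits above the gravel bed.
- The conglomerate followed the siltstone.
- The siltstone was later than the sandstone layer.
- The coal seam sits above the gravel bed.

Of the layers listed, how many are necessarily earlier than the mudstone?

5

Directly stated before the mudstone: the gravel bed, the limestone band, and the siltstone.
The chalk bed reaches the mudstone via the chalk bed → the gravel bed → the mudstone.
The sandstone layer reaches the mudstone via the sandstone layer → the siltstone → the mudstone.
That's the chalk bed, the gravel bed, the limestone band, the sandstone layer, and the siltstone — 5 in all.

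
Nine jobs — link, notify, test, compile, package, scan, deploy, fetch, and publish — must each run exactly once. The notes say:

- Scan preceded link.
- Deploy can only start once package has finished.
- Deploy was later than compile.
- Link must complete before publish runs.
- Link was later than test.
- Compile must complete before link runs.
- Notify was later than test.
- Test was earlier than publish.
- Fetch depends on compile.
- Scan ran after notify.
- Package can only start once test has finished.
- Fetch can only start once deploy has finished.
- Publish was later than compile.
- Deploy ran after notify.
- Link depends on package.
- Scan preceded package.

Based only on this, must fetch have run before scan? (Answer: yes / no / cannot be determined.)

no

Tracing the constraints gives scan → package → deploy → fetch, so scan must come before fetch.
That means fetch cannot be before scan.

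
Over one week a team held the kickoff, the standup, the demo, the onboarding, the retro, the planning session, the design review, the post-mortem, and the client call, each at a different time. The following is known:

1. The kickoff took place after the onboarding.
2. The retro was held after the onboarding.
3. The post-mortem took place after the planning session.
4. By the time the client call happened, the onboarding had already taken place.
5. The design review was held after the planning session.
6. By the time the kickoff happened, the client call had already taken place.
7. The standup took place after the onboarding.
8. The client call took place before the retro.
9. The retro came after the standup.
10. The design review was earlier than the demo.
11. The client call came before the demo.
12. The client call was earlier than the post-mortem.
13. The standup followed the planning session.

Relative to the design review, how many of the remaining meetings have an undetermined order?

6

Forced before the design review: the planning session; forced after the design review: the demo.
That leaves the client call, the kickoff, the onboarding, the post-mortem, the retro, and the standup with no forced order relative to the design review — 6.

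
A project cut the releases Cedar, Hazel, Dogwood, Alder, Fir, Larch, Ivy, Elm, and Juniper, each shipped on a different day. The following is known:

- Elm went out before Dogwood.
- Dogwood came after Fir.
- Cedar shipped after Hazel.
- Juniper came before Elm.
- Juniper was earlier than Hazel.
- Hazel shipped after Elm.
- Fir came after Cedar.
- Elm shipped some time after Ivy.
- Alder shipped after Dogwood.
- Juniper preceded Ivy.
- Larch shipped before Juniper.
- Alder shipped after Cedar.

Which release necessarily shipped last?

Alder

Every other release has a chain of constraints placing it before Alder, so Alder is last.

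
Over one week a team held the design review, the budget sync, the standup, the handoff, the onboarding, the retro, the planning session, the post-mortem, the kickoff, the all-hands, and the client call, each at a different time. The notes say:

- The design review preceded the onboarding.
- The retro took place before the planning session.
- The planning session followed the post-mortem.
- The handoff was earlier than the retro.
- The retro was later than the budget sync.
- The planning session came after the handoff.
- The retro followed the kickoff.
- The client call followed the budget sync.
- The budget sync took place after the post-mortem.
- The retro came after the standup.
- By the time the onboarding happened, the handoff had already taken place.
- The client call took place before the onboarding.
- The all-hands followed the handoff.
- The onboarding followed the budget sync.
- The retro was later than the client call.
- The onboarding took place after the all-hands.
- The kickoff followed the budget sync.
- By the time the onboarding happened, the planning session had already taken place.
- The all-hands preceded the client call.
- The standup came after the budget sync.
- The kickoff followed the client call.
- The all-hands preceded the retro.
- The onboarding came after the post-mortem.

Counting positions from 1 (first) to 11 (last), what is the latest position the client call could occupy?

7

The client call must come before the kickoff, the onboarding, the planning session, and the retro — 4 meetings forced after it.
Everything else can be placed before the client call in some valid order, so the client call can sit as late as position 11 − 4 = 7.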